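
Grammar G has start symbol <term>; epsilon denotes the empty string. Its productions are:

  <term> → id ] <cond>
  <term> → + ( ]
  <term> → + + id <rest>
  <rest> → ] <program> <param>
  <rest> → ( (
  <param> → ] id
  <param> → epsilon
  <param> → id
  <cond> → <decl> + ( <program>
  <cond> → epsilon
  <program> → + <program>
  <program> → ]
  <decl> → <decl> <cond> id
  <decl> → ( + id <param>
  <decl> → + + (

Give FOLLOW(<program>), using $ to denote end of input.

In <rest> → ] <program> <param>: add FIRST(<param>)\{epsilon} = { ], id }.
  Since <param> is nullable, also add FOLLOW(<rest>) = { $ }.
In <cond> → <decl> + ( <program>: <program> is at the end, add FOLLOW(<cond>) = { $, id }.
In <program> → + <program>: <program> is at the end, add FOLLOW(<program>) = { $, ], id }.
Union: FOLLOW(<program>) = { $, ], id }.

{ $, ], id }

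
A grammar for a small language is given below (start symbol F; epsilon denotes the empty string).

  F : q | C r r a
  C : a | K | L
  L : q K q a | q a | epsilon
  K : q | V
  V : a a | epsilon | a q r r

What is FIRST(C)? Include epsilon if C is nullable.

C : a contributes {a}.
From C : K: add FIRST(K) = { a, q, epsilon } (including epsilon since K is nullable).
From C : L: add FIRST(L) = { q, epsilon } (including epsilon since L is nullable).
Union: FIRST(C) = { a, q, epsilon }.

{ a, q, epsilon }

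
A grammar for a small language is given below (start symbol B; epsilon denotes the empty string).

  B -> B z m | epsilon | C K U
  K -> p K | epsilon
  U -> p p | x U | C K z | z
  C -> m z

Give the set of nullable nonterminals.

Directly nullable (have an epsilon-production): B, K.
No other nonterminal has a production whose RHS symbols are all nullable.

{ B, K }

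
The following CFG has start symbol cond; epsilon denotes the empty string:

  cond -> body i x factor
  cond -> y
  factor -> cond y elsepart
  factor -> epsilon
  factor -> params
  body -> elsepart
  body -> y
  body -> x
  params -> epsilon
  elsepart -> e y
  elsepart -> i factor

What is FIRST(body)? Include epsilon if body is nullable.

{ e, i, x, y }

From body -> elsepart: add FIRST(elsepart) = { e, i }.
body -> y contributes {y}.
body -> x contributes {x}.
Union: FIRST(body) = { e, i, x, y }.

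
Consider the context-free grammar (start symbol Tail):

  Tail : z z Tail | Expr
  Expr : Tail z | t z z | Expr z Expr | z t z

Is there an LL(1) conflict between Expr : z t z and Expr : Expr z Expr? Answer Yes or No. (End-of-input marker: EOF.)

FIRST(z t z) = { z } and FIRST(Expr z Expr) = { t, z }.
Both contain z, so the two alternatives are not disjoint — LL(1) conflict.

Yes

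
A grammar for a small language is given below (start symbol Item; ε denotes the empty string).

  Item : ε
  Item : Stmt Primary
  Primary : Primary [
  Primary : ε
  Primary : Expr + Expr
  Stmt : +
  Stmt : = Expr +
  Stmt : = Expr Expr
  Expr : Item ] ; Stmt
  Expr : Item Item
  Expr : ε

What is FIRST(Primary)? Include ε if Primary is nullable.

{ +, =, [, ], ε }

From Primary : Primary [: Primary nullable, take FIRST(Primary) ∪ {[} = { +, =, [, ] }.
Primary : ε contributes ε.
From Primary : Expr + Expr: Expr nullable, take FIRST(Expr) ∪ {+} = { +, =, ] }.
Union: FIRST(Primary) = { +, =, [, ], ε }.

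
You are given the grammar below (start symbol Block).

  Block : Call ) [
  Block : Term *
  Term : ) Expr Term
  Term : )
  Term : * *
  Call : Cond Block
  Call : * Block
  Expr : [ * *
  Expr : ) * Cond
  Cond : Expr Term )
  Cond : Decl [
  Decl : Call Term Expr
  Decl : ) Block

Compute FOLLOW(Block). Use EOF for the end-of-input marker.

Block is the start symbol, so EOF ∈ FOLLOW(Block).
In Call : Cond Block: Block is at the end, add FOLLOW(Call) = { ), * }.
In Call : * Block: Block is at the end, add FOLLOW(Call) = { ), * }.
In Decl : ) Block: Block is at the end, add FOLLOW(Decl) = { [ }.
Union: FOLLOW(Block) = { EOF, ), *, [ }.

{ EOF, ), *, [ }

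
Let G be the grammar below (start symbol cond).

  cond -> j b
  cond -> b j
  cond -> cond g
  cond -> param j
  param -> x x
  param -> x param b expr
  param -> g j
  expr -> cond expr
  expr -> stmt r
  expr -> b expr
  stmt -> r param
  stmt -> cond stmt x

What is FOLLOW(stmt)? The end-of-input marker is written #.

In expr -> stmt r: add FIRST(r) = { r }.
In stmt -> cond stmt x: add FIRST(x) = { x }.
Union: FOLLOW(stmt) = { r, x }.

{ r, x }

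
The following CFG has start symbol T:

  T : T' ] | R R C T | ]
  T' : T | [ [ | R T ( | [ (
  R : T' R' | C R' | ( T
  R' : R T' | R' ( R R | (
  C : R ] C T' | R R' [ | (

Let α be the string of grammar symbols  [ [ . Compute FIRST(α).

[ is a terminal; add {[} and stop.

{ [ }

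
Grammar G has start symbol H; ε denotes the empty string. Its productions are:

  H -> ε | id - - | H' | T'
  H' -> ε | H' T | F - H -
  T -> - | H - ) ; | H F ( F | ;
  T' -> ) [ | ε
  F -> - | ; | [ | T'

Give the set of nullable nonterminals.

Directly nullable (have an ε-production): H, H', T'.
F -> T' with every symbol nullable, so F is nullable.
No other nonterminal has a production whose RHS symbols are all nullable.

{ F, H, H', T' }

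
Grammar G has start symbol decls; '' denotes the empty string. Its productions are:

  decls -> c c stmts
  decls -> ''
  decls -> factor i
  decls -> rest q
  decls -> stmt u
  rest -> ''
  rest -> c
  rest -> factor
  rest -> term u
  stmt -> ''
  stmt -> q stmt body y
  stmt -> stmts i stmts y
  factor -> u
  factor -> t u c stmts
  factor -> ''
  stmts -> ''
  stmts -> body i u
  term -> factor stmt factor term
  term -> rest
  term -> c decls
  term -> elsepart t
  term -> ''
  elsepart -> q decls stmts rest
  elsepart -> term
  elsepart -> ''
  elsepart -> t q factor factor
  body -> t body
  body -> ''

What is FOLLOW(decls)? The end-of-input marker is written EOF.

{ EOF, c, i, q, t, u }

decls is the start symbol, so EOF ∈ FOLLOW(decls).
In term -> c decls: decls is at the end, add FOLLOW(term) = { t, u }.
In elsepart -> q decls stmts rest: add FIRST(stmts rest)\{''} = { c, i, q, t, u }.
  Since stmts rest is nullable, also add FOLLOW(elsepart) = { t }.
Union: FOLLOW(decls) = { EOF, c, i, q, t, u }.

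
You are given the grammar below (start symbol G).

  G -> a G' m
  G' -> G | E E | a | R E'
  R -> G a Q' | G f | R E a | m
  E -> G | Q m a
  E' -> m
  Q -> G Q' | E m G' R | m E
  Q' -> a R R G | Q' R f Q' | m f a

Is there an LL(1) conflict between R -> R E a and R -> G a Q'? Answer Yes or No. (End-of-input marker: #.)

FIRST(R E a) = { a, m } and FIRST(G a Q') = { a }.
Both contain a, so the two alternatives are not disjoint — LL(1) conflict.

Yes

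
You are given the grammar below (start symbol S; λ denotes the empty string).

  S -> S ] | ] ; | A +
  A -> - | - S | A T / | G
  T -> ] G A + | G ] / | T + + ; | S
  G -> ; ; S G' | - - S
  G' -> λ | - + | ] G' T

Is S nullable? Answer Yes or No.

No

Nullable nonterminals: G'.
No production of S has an RHS whose symbols are all nullable, so S is not nullable.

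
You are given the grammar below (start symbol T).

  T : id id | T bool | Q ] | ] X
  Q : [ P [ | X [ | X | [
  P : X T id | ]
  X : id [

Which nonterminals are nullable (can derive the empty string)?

{ } (none)

No nonterminal has an empty production or an RHS whose symbols are all nullable.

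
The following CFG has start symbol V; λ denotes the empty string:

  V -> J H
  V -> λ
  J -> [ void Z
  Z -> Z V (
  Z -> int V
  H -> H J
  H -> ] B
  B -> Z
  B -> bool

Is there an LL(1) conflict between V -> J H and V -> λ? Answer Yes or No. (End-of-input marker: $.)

Yes

FIRST(J H) = { [ } and FIRST(λ) = { λ }.
The second alternative is nullable and FOLLOW(V) = { $, (, [, ] } shares [ with FIRST of the first — conflict.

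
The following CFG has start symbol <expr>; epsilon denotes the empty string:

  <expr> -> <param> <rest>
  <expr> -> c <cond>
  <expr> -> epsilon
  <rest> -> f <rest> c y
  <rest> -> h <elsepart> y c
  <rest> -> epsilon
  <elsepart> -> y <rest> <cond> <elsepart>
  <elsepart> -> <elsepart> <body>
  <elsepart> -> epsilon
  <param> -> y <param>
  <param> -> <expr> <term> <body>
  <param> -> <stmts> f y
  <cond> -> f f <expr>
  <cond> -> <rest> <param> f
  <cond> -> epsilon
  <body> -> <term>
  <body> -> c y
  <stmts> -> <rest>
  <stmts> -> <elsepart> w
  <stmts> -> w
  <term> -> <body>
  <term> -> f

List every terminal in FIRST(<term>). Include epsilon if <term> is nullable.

From <term> -> <body>: add FIRST(<body>) = { c, f }.
<term> -> f contributes {f}.
Union: FIRST(<term>) = { c, f }.

{ c, f }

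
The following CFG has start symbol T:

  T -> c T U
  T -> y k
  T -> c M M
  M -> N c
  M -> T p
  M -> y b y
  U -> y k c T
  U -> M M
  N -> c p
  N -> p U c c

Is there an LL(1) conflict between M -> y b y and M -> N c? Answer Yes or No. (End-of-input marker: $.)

FIRST(y b y) = { y } and FIRST(N c) = { c, p }.
The FIRST sets are disjoint and neither alternative is nullable — no conflict.

No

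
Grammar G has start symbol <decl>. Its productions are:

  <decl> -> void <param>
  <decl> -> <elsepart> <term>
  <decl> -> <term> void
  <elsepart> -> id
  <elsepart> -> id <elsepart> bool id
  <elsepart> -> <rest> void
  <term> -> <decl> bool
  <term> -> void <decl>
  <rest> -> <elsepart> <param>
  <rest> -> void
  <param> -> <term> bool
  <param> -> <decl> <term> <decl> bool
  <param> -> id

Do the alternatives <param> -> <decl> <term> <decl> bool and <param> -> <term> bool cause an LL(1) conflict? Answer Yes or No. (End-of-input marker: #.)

Yes

FIRST(<decl> <term> <decl> bool) = { id, void } and FIRST(<term> bool) = { id, void }.
Both contain id, so the two alternatives are not disjoint — LL(1) conflict.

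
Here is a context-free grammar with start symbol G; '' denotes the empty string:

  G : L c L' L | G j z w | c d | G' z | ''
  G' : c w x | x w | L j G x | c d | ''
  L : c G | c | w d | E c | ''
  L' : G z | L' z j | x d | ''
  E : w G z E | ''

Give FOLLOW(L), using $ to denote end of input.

In G : L c L' L: add FIRST(c L' L) = { c }.
In G : L c L' L: L is at the end, add FOLLOW(G) = { $, c, j, x, z }.
In G' : L j G x: add FIRST(j G x) = { j }.
Union: FOLLOW(L) = { $, c, j, x, z }.

{ $, c, j, x, z }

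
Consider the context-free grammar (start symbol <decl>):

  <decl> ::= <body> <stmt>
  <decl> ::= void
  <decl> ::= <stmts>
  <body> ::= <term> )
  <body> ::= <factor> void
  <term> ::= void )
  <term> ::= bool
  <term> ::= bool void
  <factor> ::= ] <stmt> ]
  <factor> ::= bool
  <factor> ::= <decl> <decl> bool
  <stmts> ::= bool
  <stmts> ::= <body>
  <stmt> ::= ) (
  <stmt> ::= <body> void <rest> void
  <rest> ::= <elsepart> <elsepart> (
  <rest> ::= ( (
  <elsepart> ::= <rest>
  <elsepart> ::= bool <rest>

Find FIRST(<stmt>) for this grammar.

{ ), ], bool, void }

<stmt> ::= ) ( contributes {)}.
From <stmt> ::= <body> void <rest> void: add FIRST(<body>) = { ], bool, void }.
Union: FIRST(<stmt>) = { ), ], bool, void }.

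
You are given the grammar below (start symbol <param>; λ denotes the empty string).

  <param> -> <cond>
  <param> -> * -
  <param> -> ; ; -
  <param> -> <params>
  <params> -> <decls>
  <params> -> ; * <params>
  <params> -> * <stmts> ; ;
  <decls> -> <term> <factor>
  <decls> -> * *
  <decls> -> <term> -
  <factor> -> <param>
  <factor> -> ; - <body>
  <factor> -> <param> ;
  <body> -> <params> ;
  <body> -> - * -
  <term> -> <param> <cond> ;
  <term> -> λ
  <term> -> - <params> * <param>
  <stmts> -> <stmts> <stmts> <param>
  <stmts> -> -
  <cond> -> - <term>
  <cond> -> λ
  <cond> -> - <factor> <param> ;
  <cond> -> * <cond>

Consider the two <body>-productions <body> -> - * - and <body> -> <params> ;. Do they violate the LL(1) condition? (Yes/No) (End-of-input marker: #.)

FIRST(- * -) = { - } and FIRST(<params> ;) = { *, -, ; }.
Both contain -, so the two alternatives are not disjoint — LL(1) conflict.

Yes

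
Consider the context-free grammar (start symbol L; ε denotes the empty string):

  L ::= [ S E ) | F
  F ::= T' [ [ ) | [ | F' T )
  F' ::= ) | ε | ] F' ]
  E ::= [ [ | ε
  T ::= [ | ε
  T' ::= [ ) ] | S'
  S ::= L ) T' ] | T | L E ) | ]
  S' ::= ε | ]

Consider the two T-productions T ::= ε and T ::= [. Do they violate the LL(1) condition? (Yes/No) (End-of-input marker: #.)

Yes

FIRST(ε) = { ε } and FIRST([) = { [ }.
The first alternative is nullable and FOLLOW(T) = { ), [ } shares [ with FIRST of the second — conflict.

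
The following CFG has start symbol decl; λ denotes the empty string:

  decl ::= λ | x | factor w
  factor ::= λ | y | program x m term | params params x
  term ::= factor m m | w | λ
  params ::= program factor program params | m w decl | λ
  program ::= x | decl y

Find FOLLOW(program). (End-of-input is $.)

{ m, w, x, y }

In factor ::= program x m term: add FIRST(x m term) = { x }.
In params ::= program factor program params: add FIRST(factor program params) = { m, w, x, y }.
In params ::= program factor program params: add FIRST(params)\{λ} = { m, w, x, y }.
  Since params is nullable, also add FOLLOW(params) = { m, w, x, y }.
Union: FOLLOW(program) = { m, w, x, y }.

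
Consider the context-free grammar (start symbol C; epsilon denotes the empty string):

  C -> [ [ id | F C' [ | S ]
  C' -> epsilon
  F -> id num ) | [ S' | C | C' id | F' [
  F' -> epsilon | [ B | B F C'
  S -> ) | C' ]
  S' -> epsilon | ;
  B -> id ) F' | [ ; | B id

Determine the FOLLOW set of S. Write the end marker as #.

In C -> S ]: add FIRST(]) = { ] }.
Union: FOLLOW(S) = { ] }.

{ ] }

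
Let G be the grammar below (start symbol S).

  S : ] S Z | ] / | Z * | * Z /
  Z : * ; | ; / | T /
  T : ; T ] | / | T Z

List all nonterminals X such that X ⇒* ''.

No nonterminal has an empty production or an RHS whose symbols are all nullable.

{ } (none)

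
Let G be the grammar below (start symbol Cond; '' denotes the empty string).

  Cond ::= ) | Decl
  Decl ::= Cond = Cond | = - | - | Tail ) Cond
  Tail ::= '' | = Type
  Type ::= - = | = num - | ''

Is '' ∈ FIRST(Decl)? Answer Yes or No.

Nullable nonterminals: Tail, Type.
No production of Decl has an RHS whose symbols are all nullable, so Decl is not nullable.

No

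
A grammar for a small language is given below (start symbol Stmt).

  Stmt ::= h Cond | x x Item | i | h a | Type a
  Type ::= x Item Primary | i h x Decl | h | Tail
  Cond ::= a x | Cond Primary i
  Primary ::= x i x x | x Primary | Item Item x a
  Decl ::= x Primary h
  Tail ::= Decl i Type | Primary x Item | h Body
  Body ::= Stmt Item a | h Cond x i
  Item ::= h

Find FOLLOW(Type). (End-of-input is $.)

{ a }

In Stmt ::= Type a: add FIRST(a) = { a }.
In Tail ::= Decl i Type: Type is at the end, add FOLLOW(Tail) = { a }.
Union: FOLLOW(Type) = { a }.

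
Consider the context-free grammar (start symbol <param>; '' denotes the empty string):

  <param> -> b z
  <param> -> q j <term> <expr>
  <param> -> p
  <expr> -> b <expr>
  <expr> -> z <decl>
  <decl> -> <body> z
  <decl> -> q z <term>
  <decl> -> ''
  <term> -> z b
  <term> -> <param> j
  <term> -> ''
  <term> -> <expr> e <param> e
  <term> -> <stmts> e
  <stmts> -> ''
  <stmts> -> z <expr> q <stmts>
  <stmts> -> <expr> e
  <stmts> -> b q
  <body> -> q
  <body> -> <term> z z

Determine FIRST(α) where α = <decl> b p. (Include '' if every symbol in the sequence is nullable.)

{ b, e, p, q, z }

Add FIRST(<decl>)\{''} = { b, e, p, q, z }; <decl> is nullable, continue.
b is a terminal; add {b} and stop.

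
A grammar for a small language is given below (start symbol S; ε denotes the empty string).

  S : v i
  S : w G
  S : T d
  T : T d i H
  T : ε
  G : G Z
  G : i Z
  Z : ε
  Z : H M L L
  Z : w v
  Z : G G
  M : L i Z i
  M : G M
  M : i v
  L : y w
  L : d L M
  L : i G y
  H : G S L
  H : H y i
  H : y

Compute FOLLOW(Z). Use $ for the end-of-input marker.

{ $, d, i, v, w, y }

In G : G Z: Z is at the end, add FOLLOW(G) = { $, d, i, v, w, y }.
In G : i Z: Z is at the end, add FOLLOW(G) = { $, d, i, v, w, y }.
In M : L i Z i: add FIRST(i) = { i }.
Union: FOLLOW(Z) = { $, d, i, v, w, y }.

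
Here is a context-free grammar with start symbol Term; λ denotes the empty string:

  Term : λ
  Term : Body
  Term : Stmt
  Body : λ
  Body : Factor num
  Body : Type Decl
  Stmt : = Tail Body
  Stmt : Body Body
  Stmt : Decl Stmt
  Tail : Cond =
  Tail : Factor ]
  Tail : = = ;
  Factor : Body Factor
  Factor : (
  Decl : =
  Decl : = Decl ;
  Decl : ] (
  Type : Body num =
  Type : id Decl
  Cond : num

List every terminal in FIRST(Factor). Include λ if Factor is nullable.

{ (, id, num }

From Factor : Body Factor: Body nullable, take FIRST(Body) ∪ FIRST(Factor) = { (, id, num }.
Factor : ( contributes {(}.
Union: FIRST(Factor) = { (, id, num }.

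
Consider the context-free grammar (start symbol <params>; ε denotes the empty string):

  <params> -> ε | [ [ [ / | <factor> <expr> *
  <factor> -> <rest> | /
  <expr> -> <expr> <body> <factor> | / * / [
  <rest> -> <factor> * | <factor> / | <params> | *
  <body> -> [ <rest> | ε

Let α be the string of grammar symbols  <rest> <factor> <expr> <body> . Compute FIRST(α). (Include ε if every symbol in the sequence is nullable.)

Add FIRST(<rest>)\{ε} = { *, /, [ }; <rest> is nullable, continue.
Add FIRST(<factor>)\{ε} = { *, /, [ }; <factor> is nullable, continue.
Add FIRST(<expr>) = { / }; <expr> is not nullable, stop.

{ *, /, [ }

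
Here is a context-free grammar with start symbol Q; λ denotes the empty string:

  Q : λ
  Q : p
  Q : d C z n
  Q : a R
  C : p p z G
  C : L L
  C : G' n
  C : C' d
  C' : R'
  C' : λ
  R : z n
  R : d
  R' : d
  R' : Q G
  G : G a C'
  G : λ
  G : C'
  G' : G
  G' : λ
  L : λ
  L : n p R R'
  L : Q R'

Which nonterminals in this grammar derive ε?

Directly nullable (have an λ-production): Q, C', G, G', L.
R' : Q G with every symbol nullable, so R' is nullable.
C : L L with every symbol nullable, so C is nullable.
No other nonterminal has a production whose RHS symbols are all nullable.

{ C, C', G, G', L, Q, R' }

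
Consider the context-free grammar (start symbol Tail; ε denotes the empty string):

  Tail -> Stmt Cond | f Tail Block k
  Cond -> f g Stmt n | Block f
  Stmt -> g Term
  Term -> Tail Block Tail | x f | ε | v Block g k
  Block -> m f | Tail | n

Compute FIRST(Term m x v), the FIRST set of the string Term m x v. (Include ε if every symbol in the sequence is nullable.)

{ f, g, m, v, x }

Add FIRST(Term)\{ε} = { f, g, v, x }; Term is nullable, continue.
m is a terminal; add {m} and stop.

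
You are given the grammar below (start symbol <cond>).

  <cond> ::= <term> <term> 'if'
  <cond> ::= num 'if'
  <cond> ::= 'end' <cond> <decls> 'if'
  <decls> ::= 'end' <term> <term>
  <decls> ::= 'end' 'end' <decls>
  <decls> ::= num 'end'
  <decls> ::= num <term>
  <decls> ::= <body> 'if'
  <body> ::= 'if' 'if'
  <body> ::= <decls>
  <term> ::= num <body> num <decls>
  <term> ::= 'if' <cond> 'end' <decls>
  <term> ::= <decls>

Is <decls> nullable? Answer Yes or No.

No nonterminal in this grammar is nullable.
No production of <decls> has an RHS whose symbols are all nullable, so <decls> is not nullable.

No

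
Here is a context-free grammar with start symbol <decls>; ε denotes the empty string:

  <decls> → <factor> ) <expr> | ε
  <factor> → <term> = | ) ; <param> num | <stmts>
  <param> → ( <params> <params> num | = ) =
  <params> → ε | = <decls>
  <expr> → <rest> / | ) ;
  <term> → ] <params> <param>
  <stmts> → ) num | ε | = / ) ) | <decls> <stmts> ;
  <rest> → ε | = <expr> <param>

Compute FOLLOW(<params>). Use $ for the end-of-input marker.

In <param> → ( <params> <params> num: add FIRST(<params> num) = { =, num }.
In <param> → ( <params> <params> num: add FIRST(num) = { num }.
In <term> → ] <params> <param>: add FIRST(<param>) = { (, = }.
Union: FOLLOW(<params>) = { (, =, num }.

{ (, =, num }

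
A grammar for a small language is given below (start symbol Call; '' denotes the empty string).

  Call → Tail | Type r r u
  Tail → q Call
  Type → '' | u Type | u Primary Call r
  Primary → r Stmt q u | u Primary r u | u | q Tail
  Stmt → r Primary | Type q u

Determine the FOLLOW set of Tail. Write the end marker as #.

{ #, q, r, u }

In Call → Tail: Tail is at the end, add FOLLOW(Call) = { #, q, r, u }.
In Primary → q Tail: Tail is at the end, add FOLLOW(Primary) = { q, r, u }.
Union: FOLLOW(Tail) = { #, q, r, u }.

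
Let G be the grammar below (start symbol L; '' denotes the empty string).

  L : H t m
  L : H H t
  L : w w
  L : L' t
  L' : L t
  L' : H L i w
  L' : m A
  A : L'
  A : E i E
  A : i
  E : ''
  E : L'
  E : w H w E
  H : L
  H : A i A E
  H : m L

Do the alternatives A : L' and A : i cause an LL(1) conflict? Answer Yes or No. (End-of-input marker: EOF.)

FIRST(L') = { i, m, w } and FIRST(i) = { i }.
Both contain i, so the two alternatives are not disjoint — LL(1) conflict.

Yes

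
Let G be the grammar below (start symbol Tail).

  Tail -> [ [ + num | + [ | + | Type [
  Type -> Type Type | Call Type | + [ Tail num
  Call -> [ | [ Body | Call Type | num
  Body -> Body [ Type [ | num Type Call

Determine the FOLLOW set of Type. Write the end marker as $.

{ +, [, num }

In Tail -> Type [: add FIRST([) = { [ }.
In Type -> Type Type: add FIRST(Type) = { +, [, num }.
In Type -> Type Type: Type is at the end, add FOLLOW(Type) = { +, [, num }.
In Type -> Call Type: Type is at the end, add FOLLOW(Type) = { +, [, num }.
In Call -> Call Type: Type is at the end, add FOLLOW(Call) = { +, [, num }.
In Body -> Body [ Type [: add FIRST([) = { [ }.
In Body -> num Type Call: add FIRST(Call) = { [, num }.
Union: FOLLOW(Type) = { +, [, num }.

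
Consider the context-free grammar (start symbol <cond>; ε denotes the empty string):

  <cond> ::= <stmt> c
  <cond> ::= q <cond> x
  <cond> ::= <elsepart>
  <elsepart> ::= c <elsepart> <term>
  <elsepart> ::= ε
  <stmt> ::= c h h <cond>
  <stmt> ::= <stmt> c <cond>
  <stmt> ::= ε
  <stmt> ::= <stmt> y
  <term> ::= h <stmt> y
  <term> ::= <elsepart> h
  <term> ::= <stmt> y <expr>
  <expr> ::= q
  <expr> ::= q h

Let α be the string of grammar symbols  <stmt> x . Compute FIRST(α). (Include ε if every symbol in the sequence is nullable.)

Add FIRST(<stmt>)\{ε} = { c, y }; <stmt> is nullable, continue.
x is a terminal; add {x} and stop.

{ c, x, y }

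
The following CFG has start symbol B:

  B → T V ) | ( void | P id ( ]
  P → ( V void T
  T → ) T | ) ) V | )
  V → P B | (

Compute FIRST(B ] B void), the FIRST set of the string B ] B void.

{ (, ) }

Add FIRST(B) = { (, ) }; B is not nullable, stop.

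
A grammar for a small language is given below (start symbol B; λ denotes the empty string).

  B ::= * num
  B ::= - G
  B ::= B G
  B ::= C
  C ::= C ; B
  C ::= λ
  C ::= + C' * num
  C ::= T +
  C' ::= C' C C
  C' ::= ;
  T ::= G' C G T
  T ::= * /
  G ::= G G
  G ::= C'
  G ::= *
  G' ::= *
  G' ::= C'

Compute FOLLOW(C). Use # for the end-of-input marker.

{ #, *, +, ; }

In B ::= C: C is at the end, add FOLLOW(B) = { #, *, +, ; }.
In C ::= C ; B: add FIRST(; B) = { ; }.
In C' ::= C' C C: add FIRST(C)\{λ} = { *, +, ; }.
  Since C is nullable, also add FOLLOW(C') = { #, *, +, ; }.
In C' ::= C' C C: C is at the end, add FOLLOW(C') = { #, *, +, ; }.
In T ::= G' C G T: add FIRST(G T) = { *, ; }.
Union: FOLLOW(C) = { #, *, +, ; }.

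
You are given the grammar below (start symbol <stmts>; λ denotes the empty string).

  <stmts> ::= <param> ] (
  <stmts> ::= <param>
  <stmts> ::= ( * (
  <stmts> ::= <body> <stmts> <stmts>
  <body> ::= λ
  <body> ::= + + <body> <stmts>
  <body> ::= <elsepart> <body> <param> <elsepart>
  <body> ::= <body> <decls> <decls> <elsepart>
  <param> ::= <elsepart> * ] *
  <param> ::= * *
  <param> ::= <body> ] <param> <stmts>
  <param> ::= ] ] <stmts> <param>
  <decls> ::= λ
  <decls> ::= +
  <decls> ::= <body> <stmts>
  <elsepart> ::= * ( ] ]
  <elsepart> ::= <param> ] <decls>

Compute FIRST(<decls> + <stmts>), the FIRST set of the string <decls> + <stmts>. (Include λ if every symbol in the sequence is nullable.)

{ (, *, +, ] }

Add FIRST(<decls>)\{λ} = { (, *, +, ] }; <decls> is nullable, continue.
+ is a terminal; add {+} and stop.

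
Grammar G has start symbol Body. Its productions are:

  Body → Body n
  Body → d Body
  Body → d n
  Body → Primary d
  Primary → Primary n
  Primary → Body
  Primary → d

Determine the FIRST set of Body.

From Body → Body n: add FIRST(Body) = { d }.
Body → d Body contributes {d}.
Body → d n contributes {d}.
From Body → Primary d: add FIRST(Primary) = { d }.
Union: FIRST(Body) = { d }.

{ d }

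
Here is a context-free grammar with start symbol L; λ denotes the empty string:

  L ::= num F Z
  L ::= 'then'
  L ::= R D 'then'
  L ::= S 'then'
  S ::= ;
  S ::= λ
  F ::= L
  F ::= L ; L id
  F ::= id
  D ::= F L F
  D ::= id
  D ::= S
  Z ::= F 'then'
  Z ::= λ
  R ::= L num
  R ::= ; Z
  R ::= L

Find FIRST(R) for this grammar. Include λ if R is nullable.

{ 'then', ;, num }

From R ::= L num: add FIRST(L) = { 'then', ;, num }.
R ::= ; Z contributes {;}.
From R ::= L: add FIRST(L) = { 'then', ;, num }.
Union: FIRST(R) = { 'then', ;, num }.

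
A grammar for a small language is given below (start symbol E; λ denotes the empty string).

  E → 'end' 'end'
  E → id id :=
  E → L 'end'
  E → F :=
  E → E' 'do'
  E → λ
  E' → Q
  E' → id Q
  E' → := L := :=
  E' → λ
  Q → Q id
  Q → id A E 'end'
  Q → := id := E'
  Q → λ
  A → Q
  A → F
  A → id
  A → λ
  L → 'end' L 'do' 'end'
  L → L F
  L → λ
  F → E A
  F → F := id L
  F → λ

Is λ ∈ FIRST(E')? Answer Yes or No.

Yes

E' has an λ-production, so E' ⇒ λ.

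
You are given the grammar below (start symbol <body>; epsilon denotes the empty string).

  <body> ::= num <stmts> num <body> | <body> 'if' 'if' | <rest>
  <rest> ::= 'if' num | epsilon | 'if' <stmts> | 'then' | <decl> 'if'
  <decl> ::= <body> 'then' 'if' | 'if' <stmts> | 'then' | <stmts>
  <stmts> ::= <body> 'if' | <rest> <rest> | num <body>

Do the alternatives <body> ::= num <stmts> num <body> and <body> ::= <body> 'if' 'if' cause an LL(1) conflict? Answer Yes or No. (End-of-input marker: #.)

Yes

FIRST(num <stmts> num <body>) = { num } and FIRST(<body> 'if' 'if') = { 'if', 'then', num }.
Both contain num, so the two alternatives are not disjoint — LL(1) conflict.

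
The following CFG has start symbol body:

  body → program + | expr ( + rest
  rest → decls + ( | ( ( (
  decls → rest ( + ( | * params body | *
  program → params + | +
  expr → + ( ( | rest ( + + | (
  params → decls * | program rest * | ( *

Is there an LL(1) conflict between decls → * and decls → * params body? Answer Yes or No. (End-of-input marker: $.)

FIRST(*) = { * } and FIRST(* params body) = { * }.
Both contain *, so the two alternatives are not disjoint — LL(1) conflict.

Yes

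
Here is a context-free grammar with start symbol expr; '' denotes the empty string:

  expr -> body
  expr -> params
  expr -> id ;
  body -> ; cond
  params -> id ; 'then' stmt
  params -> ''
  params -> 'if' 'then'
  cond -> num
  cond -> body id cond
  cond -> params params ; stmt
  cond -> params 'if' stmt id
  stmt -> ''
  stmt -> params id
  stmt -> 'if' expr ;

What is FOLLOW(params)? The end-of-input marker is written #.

{ #, 'if', ;, id }

In expr -> params: params is at the end, add FOLLOW(expr) = { #, ; }.
In cond -> params params ; stmt: add FIRST(params ; stmt) = { 'if', ;, id }.
In cond -> params params ; stmt: add FIRST(; stmt) = { ; }.
In cond -> params 'if' stmt id: add FIRST('if' stmt id) = { 'if' }.
In stmt -> params id: add FIRST(id) = { id }.
Union: FOLLOW(params) = { #, 'if', ;, id }.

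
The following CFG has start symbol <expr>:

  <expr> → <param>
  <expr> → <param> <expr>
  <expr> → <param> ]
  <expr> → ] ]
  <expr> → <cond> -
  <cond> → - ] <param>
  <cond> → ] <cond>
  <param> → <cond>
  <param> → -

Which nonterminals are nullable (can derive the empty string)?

{ } (none)

No nonterminal has an empty production or an RHS whose symbols are all nullable.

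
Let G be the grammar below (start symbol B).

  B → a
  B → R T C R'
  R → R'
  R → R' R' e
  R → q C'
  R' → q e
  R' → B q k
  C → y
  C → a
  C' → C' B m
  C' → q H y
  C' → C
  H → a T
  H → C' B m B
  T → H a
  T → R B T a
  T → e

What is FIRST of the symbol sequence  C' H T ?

{ a, q, y }

Add FIRST(C') = { a, q, y }; C' is not nullable, stop.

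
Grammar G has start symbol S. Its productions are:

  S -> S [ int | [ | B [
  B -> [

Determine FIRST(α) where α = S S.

Add FIRST(S) = { [ }; S is not nullable, stop.

{ [ }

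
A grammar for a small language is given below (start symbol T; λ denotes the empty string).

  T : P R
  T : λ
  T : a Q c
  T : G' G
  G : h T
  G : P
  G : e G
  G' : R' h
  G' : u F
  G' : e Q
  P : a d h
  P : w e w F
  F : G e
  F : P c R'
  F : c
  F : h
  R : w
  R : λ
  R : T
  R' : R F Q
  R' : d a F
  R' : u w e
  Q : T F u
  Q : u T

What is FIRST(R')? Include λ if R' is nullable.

From R' : R F Q: R nullable, take FIRST(R) ∪ FIRST(F) = { a, c, d, e, h, u, w }.
R' : d a F contributes {d}.
R' : u w e contributes {u}.
Union: FIRST(R') = { a, c, d, e, h, u, w }.

{ a, c, d, e, h, u, w }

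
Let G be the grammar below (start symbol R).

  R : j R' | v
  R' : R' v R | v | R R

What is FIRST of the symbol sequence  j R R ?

{ j }

j is a terminal; add {j} and stop.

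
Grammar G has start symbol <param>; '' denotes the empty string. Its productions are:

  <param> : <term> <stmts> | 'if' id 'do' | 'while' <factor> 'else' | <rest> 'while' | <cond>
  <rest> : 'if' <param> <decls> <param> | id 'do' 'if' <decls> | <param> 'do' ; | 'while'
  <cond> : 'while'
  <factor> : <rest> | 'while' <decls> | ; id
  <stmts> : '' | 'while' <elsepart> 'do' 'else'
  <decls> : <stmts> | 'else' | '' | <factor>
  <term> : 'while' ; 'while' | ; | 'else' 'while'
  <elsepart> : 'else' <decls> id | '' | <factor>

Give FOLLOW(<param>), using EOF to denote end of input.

{ EOF, 'do', 'else', 'if', 'while', ;, id }

<param> is the start symbol, so EOF ∈ FOLLOW(<param>).
In <rest> : 'if' <param> <decls> <param>: add FIRST(<decls> <param>) = { 'else', 'if', 'while', ;, id }.
In <rest> : 'if' <param> <decls> <param>: <param> is at the end, add FOLLOW(<rest>) = { 'do', 'else', 'if', 'while', ;, id }.
In <rest> : <param> 'do' ;: add FIRST('do' ;) = { 'do' }.
Union: FOLLOW(<param>) = { EOF, 'do', 'else', 'if', 'while', ;, id }.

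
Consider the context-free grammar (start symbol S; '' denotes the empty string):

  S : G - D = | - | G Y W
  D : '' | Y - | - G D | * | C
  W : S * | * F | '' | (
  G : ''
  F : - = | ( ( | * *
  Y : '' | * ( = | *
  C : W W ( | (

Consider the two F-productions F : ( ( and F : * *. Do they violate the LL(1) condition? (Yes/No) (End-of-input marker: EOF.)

No

FIRST(( () = { ( } and FIRST(* *) = { * }.
The FIRST sets are disjoint and neither alternative is nullable — no conflict.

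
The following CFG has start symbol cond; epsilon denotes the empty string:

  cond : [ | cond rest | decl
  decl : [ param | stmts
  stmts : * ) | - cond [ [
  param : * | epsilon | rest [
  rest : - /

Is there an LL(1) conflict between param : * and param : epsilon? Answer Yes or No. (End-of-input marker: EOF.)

FIRST(*) = { * } and FIRST(epsilon) = { epsilon }.
The second is nullable but FOLLOW(param) = { EOF, -, [ } is disjoint from FIRST of the first.

No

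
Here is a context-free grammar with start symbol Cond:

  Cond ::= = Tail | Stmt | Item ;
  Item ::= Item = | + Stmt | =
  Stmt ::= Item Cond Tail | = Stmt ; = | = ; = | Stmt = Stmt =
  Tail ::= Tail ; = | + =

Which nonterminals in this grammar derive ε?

{ } (none)

No nonterminal has an empty production or an RHS whose symbols are all nullable.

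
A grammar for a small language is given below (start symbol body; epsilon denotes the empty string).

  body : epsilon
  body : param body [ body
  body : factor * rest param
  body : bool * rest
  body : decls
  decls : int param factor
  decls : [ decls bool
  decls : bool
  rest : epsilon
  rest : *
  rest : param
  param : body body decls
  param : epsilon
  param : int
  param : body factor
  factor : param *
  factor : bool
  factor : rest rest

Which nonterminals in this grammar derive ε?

Directly nullable (have an epsilon-production): body, rest, param.
factor : rest rest with every symbol nullable, so factor is nullable.
No other nonterminal has a production whose RHS symbols are all nullable.

{ body, factor, param, rest }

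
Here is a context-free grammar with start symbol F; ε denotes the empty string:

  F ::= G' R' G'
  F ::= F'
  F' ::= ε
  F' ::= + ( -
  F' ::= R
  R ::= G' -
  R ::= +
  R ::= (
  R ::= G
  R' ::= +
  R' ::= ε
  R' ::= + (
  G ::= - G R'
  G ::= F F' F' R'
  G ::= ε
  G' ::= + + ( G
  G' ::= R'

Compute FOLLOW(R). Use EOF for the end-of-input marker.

In F' ::= R: R is at the end, add FOLLOW(F') = { EOF, (, +, - }.
Union: FOLLOW(R) = { EOF, (, +, - }.

{ EOF, (, +, - }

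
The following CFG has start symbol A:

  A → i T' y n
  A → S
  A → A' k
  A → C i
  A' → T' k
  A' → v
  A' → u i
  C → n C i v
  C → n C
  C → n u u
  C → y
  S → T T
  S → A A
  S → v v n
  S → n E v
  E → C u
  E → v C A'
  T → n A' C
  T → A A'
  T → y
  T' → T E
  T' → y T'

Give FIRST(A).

{ i, n, u, v, y }

A → i T' y n contributes {i}.
From A → S: add FIRST(S) = { i, n, u, v, y }.
From A → A' k: add FIRST(A') = { i, n, u, v, y }.
From A → C i: add FIRST(C) = { n, y }.
Union: FIRST(A) = { i, n, u, v, y }.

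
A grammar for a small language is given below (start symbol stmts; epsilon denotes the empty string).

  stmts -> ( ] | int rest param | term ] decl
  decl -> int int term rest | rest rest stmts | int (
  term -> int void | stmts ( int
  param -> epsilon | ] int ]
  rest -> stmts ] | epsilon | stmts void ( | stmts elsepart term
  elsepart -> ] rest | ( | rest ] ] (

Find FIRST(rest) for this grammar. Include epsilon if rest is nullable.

From rest -> stmts ]: add FIRST(stmts) = { (, int }.
rest -> epsilon contributes epsilon.
From rest -> stmts void (: add FIRST(stmts) = { (, int }.
From rest -> stmts elsepart term: add FIRST(stmts) = { (, int }.
Union: FIRST(rest) = { (, int, epsilon }.

{ (, int, epsilon }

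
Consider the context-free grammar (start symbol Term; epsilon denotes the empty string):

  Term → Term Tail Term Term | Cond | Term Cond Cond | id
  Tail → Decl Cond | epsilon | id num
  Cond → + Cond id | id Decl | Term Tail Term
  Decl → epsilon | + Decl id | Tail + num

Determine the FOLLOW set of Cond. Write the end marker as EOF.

In Term → Cond: Cond is at the end, add FOLLOW(Term) = { EOF, +, id }.
In Term → Term Cond Cond: add FIRST(Cond) = { +, id }.
In Term → Term Cond Cond: Cond is at the end, add FOLLOW(Term) = { EOF, +, id }.
In Tail → Decl Cond: Cond is at the end, add FOLLOW(Tail) = { +, id }.
In Cond → + Cond id: add FIRST(id) = { id }.
Union: FOLLOW(Cond) = { EOF, +, id }.

{ EOF, +, id }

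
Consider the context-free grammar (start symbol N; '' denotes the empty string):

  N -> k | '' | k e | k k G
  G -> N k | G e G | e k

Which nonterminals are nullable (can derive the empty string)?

Directly nullable (have an ''-production): N.
No other nonterminal has a production whose RHS symbols are all nullable.

{ N }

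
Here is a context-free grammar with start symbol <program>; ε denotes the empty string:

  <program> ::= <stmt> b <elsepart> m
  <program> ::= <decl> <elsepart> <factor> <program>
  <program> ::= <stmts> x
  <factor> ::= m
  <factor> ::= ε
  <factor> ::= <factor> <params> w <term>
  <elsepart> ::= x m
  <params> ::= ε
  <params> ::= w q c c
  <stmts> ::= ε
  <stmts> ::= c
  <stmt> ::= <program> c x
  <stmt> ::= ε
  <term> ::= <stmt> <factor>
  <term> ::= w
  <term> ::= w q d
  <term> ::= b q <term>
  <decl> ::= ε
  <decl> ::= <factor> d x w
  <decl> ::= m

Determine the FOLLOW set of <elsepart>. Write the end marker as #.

In <program> ::= <stmt> b <elsepart> m: add FIRST(m) = { m }.
In <program> ::= <decl> <elsepart> <factor> <program>: add FIRST(<factor> <program>) = { b, c, d, m, w, x }.
Union: FOLLOW(<elsepart>) = { b, c, d, m, w, x }.

{ b, c, d, m, w, x }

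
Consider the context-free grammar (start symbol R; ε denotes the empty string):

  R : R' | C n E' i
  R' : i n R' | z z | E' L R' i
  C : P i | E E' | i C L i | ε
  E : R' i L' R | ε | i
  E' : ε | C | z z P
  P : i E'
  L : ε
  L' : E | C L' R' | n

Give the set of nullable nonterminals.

{ C, E, E', L, L' }

Directly nullable (have an ε-production): C, E, E', L.
L' : E with every symbol nullable, so L' is nullable.
No other nonterminal has a production whose RHS symbols are all nullable.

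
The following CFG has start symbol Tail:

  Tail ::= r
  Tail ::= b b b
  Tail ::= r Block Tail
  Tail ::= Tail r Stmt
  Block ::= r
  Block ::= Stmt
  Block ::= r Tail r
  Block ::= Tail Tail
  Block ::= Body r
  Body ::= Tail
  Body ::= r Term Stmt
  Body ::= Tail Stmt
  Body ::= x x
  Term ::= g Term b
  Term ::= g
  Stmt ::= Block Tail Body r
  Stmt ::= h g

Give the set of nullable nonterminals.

No nonterminal has an empty production or an RHS whose symbols are all nullable.

{ } (none)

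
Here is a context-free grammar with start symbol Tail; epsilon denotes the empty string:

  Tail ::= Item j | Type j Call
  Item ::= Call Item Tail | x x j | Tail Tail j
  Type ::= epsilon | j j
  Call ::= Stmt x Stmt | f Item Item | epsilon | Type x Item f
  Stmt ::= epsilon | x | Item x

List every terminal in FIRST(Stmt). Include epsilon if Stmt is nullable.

Stmt ::= epsilon contributes epsilon.
Stmt ::= x contributes {x}.
From Stmt ::= Item x: add FIRST(Item) = { f, j, x }.
Union: FIRST(Stmt) = { f, j, x, epsilon }.

{ f, j, x, epsilon }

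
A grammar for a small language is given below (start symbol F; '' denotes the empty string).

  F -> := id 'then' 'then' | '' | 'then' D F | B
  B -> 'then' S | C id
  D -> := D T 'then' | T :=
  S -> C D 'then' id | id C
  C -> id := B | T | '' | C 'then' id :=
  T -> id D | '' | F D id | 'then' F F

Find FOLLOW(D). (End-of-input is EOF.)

In F -> 'then' D F: add FIRST(F)\{''} = { 'then', :=, id }.
  Since F is nullable, also add FOLLOW(F) = { EOF, 'then', :=, id }.
In D -> := D T 'then': add FIRST(T 'then') = { 'then', :=, id }.
In S -> C D 'then' id: add FIRST('then' id) = { 'then' }.
In T -> id D: D is at the end, add FOLLOW(T) = { EOF, 'then', :=, id }.
In T -> F D id: add FIRST(id) = { id }.
Union: FOLLOW(D) = { EOF, 'then', :=, id }.

{ EOF, 'then', :=, id }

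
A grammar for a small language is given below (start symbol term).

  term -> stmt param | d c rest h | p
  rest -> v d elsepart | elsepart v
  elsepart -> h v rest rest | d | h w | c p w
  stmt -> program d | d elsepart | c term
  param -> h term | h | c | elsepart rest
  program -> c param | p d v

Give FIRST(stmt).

{ c, d, p }

From stmt -> program d: add FIRST(program) = { c, p }.
stmt -> d elsepart contributes {d}.
stmt -> c term contributes {c}.
Union: FIRST(stmt) = { c, d, p }.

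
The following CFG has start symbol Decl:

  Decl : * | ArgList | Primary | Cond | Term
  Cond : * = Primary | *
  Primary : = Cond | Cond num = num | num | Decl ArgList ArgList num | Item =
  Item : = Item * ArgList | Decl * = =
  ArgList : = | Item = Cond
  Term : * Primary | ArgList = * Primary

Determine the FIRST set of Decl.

{ *, =, num }

Decl : * contributes {*}.
From Decl : ArgList: add FIRST(ArgList) = { *, =, num }.
From Decl : Primary: add FIRST(Primary) = { *, =, num }.
From Decl : Cond: add FIRST(Cond) = { * }.
From Decl : Term: add FIRST(Term) = { *, =, num }.
Union: FIRST(Decl) = { *, =, num }.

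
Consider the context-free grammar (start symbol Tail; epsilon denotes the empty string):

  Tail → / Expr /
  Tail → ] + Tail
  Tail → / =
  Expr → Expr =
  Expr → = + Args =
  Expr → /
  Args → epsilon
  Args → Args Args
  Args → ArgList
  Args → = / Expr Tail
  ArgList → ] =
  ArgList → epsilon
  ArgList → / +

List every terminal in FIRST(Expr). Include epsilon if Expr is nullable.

From Expr → Expr =: add FIRST(Expr) = { /, = }.
Expr → = + Args = contributes {=}.
Expr → / contributes {/}.
Union: FIRST(Expr) = { /, = }.

{ /, = }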